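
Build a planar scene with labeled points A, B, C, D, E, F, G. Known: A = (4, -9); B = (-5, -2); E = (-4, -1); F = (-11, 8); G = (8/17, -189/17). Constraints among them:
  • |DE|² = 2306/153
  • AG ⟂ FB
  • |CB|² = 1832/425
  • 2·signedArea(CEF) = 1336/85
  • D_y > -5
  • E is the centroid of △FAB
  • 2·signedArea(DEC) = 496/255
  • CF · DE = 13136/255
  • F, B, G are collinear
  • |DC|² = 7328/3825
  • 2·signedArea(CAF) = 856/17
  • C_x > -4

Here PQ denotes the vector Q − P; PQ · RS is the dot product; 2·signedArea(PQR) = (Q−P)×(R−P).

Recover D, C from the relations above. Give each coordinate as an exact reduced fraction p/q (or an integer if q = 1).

1. C_x = -63/17  [2·signedArea(CAF) = 856/17 ∩ 2·signedArea(CEF) = 1336/85]
2. C_y = -308/85  [2·signedArea(CAF) = 856/17 ∩ 2·signedArea(CEF) = 1336/85]
   → C = (-63/17, -308/85)
3. D_x = -145/51  [2·signedArea(DEC) = 496/255 ∩ CF · DE = 13136/255]
4. D_y = -80/17  [2·signedArea(DEC) = 496/255 ∩ CF · DE = 13136/255]
   → D = (-145/51, -80/17)

C = (-63/17, -308/85)
D = (-145/51, -80/17)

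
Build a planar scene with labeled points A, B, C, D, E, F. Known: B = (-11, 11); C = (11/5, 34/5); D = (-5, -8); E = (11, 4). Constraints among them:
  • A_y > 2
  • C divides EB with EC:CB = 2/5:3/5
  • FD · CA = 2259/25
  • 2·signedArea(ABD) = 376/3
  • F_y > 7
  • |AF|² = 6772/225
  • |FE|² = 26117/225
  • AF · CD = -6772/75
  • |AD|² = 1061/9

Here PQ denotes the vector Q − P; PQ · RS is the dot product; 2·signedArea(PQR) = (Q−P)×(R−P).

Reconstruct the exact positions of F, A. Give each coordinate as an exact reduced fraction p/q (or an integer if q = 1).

1. A_x = -5/3  [line 19·x + 6·y + 53/3 = 0 ∩ |AD|² = 1061/9]
2. A_y = 7/3  [line 19·x + 6·y + 53/3 = 0 ∩ |AD|² = 1061/9]
   → A = (-5/3, 7/3)
3. F_x = 11/15  [FD · CA = 2259/25 ∩ AF · CD = -6772/75]
4. F_y = 109/15  [FD · CA = 2259/25 ∩ AF · CD = -6772/75]
   → F = (11/15, 109/15)

A = (-5/3, 7/3)
F = (11/15, 109/15)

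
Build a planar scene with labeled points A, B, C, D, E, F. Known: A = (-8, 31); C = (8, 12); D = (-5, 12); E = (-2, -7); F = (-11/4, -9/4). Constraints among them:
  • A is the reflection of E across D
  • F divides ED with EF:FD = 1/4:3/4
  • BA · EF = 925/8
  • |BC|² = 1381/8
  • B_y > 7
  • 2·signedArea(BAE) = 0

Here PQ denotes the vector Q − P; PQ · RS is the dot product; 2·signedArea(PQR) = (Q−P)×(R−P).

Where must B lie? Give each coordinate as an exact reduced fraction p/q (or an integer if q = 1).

1. B_x = -17/4  [2·signedArea(BAE) = 0 ∩ BA · EF = 925/8]
2. B_y = 29/4  [2·signedArea(BAE) = 0 ∩ BA · EF = 925/8]
   → B = (-17/4, 29/4)

B = (-17/4, 29/4)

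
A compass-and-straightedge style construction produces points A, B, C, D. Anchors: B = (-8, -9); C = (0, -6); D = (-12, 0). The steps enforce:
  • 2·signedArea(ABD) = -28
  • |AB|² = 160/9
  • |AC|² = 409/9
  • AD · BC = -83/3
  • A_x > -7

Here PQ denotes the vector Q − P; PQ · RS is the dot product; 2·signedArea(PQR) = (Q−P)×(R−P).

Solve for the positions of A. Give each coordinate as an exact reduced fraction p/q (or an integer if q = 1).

A = (-20/3, -5)

1. A_x = -20/3  [2·signedArea(ABD) = -28 ∩ AD · BC = -83/3]
2. A_y = -5  [2·signedArea(ABD) = -28 ∩ AD · BC = -83/3]
   → A = (-20/3, -5)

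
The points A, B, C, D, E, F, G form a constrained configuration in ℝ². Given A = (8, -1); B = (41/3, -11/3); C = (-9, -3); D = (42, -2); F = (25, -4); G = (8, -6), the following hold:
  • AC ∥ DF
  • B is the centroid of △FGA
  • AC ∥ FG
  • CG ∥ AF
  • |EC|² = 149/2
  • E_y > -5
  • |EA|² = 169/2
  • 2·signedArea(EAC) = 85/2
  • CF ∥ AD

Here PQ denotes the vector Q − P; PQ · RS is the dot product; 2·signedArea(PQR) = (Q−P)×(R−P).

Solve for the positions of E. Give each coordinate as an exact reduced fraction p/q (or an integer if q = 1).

1. E_x = -1/2  [line 2·x + -17·y + -151/2 = 0 ∩ |EC|² = 149/2]
2. E_y = -9/2  [line 2·x + -17·y + -151/2 = 0 ∩ |EC|² = 149/2]
   → E = (-1/2, -9/2)

E = (-1/2, -9/2)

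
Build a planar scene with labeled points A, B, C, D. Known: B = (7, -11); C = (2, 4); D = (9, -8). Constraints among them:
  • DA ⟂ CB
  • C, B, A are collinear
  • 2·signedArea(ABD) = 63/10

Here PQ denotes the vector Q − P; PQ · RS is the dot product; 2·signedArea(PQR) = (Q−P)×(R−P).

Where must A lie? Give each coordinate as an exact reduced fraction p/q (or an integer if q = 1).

1. A_x = 63/10  [C, B, A are collinear ∩ DA ⟂ CB]
2. A_y = -89/10  [C, B, A are collinear ∩ DA ⟂ CB]
   → A = (63/10, -89/10)

A = (63/10, -89/10)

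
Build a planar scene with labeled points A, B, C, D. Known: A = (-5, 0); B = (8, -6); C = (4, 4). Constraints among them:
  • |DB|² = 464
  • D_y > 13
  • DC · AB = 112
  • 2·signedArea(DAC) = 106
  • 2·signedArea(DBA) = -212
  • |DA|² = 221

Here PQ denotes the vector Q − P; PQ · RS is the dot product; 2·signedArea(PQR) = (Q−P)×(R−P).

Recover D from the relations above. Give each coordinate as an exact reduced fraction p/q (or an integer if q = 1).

1. D_x = 0  [2·signedArea(DBA) = -212 ∩ DC · AB = 112]
2. D_y = 14  [2·signedArea(DBA) = -212 ∩ DC · AB = 112]
   → D = (0, 14)

D = (0, 14)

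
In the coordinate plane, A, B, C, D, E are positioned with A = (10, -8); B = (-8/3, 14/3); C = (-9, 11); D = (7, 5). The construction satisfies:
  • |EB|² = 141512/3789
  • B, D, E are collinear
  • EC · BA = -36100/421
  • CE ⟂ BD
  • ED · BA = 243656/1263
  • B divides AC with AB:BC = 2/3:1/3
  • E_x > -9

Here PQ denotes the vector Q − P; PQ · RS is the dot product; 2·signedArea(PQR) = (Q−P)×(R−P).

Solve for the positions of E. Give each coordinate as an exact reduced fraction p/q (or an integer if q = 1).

E = (-3694/421, 1876/421)

1. E_x = -3694/421  [B, D, E are collinear ∩ CE ⟂ BD]
2. E_y = 1876/421  [B, D, E are collinear ∩ CE ⟂ BD]
   → E = (-3694/421, 1876/421)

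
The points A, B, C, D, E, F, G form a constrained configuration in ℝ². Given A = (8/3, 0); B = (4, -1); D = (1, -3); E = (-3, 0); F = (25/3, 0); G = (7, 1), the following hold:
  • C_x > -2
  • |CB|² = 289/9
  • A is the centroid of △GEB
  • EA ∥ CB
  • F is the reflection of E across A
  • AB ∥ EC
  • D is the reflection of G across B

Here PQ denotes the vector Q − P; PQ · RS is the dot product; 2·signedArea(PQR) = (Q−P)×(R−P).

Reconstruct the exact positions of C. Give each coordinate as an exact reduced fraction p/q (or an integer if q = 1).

C = (-5/3, -1)

1. C_x = -5/3  [EA ∥ CB ∩ AB ∥ EC]
2. C_y = -1  [EA ∥ CB ∩ AB ∥ EC]
   → C = (-5/3, -1)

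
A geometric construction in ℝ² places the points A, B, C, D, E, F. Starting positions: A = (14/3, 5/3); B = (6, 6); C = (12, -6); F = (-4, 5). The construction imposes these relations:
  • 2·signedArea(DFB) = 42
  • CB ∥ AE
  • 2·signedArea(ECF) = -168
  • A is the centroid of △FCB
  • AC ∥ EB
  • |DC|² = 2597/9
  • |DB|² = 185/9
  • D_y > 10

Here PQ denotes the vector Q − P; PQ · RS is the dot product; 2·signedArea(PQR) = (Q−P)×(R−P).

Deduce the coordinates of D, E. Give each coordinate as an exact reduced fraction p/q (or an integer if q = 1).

1. D_x = 22/3  [line -1·x + 10·y + -96 = 0 ∩ |DB|² = 185/9]
2. D_y = 31/3  [line -1·x + 10·y + -96 = 0 ∩ |DB|² = 185/9]
   → D = (22/3, 31/3)
3. E_x = -4/3  [AC ∥ EB ∩ CB ∥ AE]
4. E_y = 41/3  [AC ∥ EB ∩ CB ∥ AE]
   → E = (-4/3, 41/3)

D = (22/3, 31/3)
E = (-4/3, 41/3)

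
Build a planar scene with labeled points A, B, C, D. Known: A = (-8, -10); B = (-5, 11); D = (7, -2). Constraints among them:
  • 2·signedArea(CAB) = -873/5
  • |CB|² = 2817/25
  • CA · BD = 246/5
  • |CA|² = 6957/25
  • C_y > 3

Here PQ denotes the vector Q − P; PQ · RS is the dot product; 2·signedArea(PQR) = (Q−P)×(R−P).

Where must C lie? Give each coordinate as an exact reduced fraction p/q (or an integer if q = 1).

C = (11/5, 16/5)

1. C_x = 11/5  [2·signedArea(CAB) = -873/5 ∩ CA · BD = 246/5]
2. C_y = 16/5  [2·signedArea(CAB) = -873/5 ∩ CA · BD = 246/5]
   → C = (11/5, 16/5)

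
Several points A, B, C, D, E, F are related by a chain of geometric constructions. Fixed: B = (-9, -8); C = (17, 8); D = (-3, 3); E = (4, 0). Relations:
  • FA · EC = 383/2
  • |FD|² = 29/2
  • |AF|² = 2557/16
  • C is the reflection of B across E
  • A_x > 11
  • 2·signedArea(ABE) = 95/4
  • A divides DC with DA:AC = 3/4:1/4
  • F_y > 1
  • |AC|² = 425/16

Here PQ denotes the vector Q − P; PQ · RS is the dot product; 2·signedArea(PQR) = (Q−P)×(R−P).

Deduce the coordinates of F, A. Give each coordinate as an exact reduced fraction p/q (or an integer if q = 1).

A = (12, 27/4)
F = (1/2, 3/2)

1. A_x = 12  [A divides DC with DA:AC = 3/4:1/4]
2. A_y = 27/4  [A divides DC with DA:AC = 3/4:1/4]
   → A = (12, 27/4)
3. F_x = 1/2  [line -13·x + -8·y + 37/2 = 0 ∩ |AF|² = 2557/16]
4. F_y = 3/2  [line -13·x + -8·y + 37/2 = 0 ∩ |AF|² = 2557/16]
   → F = (1/2, 3/2)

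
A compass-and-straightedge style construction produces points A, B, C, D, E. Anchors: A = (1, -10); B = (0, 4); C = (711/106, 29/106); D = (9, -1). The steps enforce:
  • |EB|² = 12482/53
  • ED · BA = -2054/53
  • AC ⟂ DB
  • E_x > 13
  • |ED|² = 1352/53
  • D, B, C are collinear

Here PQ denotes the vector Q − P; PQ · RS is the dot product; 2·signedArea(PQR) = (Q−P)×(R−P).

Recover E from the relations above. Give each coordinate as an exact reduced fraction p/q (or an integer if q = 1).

1. E_x = 711/53  [line -1·x + 14·y + 3273/53 = 0 ∩ |ED|² = 1352/53]
2. E_y = -183/53  [line -1·x + 14·y + 3273/53 = 0 ∩ |ED|² = 1352/53]
   → E = (711/53, -183/53)

E = (711/53, -183/53)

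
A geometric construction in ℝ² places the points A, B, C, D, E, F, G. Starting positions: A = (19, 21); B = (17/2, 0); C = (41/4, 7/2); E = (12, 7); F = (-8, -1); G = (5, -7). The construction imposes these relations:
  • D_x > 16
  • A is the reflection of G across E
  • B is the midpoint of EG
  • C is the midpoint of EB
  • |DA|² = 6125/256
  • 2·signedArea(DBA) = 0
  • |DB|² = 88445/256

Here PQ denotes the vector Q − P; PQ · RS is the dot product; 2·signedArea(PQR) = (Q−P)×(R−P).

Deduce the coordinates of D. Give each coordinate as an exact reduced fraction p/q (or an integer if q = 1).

1. D_x = 269/16  [line -21·x + 21/2·y + 357/2 = 0 ∩ |DB|² = 88445/256]
2. D_y = 133/8  [line -21·x + 21/2·y + 357/2 = 0 ∩ |DB|² = 88445/256]
   → D = (269/16, 133/8)

D = (269/16, 133/8)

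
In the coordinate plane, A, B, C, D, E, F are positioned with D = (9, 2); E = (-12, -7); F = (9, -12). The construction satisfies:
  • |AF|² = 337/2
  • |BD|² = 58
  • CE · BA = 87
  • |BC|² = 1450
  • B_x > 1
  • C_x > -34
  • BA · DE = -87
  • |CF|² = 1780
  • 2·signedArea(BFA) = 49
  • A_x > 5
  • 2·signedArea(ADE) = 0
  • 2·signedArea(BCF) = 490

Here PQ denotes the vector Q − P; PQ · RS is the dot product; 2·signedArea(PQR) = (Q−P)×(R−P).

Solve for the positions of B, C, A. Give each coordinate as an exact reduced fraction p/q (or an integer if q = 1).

A = (11/2, 1/2)
B = (2, -1)
C = (-33, -16)

1. A_x = 11/2  [line 9·x + -21·y + -39 = 0 ∩ |AF|² = 337/2]
2. A_y = 1/2  [line 9·x + -21·y + -39 = 0 ∩ |AF|² = 337/2]
   → A = (11/2, 1/2)
3. B_x = 2  [2·signedArea(BFA) = 49 ∩ BA · DE = -87]
4. B_y = -1  [2·signedArea(BFA) = 49 ∩ BA · DE = -87]
   → B = (2, -1)
5. C_x = -33  [2·signedArea(BCF) = 490 ∩ CE · BA = 87]
6. C_y = -16  [2·signedArea(BCF) = 490 ∩ CE · BA = 87]
   → C = (-33, -16)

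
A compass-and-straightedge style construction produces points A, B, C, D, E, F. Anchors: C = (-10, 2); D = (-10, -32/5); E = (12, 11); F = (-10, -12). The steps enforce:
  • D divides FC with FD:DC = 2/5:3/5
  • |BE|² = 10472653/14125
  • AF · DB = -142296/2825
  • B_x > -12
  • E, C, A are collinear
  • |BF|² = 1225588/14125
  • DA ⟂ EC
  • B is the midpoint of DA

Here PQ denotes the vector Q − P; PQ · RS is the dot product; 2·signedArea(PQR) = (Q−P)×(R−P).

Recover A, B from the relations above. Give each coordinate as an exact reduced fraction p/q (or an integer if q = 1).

A = (-36566/2825, 2248/2825)
B = (-32408/2825, -7916/2825)

1. A_x = -36566/2825  [E, C, A are collinear ∩ DA ⟂ EC]
2. A_y = 2248/2825  [E, C, A are collinear ∩ DA ⟂ EC]
   → A = (-36566/2825, 2248/2825)
3. B_x = -32408/2825  [B is the midpoint of DA]
4. B_y = -7916/2825  [B is the midpoint of DA]
   → B = (-32408/2825, -7916/2825)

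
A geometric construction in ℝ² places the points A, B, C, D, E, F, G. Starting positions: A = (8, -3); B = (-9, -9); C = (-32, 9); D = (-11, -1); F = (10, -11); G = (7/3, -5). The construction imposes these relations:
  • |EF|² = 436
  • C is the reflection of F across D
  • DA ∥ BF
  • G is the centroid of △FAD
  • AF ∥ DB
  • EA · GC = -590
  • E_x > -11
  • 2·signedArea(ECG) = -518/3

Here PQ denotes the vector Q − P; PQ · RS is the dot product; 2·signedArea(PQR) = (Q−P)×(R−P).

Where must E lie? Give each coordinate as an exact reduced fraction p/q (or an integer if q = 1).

1. E_x = -10  [2·signedArea(ECG) = -518/3 ∩ EA · GC = -590]
2. E_y = -5  [2·signedArea(ECG) = -518/3 ∩ EA · GC = -590]
   → E = (-10, -5)

E = (-10, -5)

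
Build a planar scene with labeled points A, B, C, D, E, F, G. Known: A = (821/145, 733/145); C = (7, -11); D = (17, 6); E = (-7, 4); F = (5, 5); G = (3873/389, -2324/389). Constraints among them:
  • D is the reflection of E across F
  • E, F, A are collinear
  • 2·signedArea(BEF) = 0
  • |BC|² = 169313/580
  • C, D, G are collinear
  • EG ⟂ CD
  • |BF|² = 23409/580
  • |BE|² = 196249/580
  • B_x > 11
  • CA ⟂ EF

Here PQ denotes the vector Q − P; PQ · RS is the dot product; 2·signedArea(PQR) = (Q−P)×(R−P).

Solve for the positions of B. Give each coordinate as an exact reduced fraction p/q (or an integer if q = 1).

1. B_x = 1643/145  [line -1·x + 12·y + -55 = 0 ∩ |BE|² = 196249/580]
2. B_y = 1603/290  [line -1·x + 12·y + -55 = 0 ∩ |BE|² = 196249/580]
   → B = (1643/145, 1603/290)

B = (1643/145, 1603/290)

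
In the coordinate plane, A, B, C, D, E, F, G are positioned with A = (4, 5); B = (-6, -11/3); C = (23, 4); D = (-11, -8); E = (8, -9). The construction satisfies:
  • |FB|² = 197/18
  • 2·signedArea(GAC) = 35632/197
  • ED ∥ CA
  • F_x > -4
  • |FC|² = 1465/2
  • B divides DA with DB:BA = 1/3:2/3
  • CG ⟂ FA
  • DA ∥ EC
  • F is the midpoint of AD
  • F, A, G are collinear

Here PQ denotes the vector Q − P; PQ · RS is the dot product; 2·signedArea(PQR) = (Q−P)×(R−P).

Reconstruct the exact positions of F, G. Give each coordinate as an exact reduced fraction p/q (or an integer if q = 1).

1. F_x = -7/2  [F is the midpoint of AD]
2. F_y = -3/2  [F is the midpoint of AD]
   → F = (-7/2, -3/2)
3. G_x = 2828/197  [F, A, G are collinear ∩ CG ⟂ FA]
4. G_y = 2753/197  [F, A, G are collinear ∩ CG ⟂ FA]
   → G = (2828/197, 2753/197)

F = (-7/2, -3/2)
G = (2828/197, 2753/197)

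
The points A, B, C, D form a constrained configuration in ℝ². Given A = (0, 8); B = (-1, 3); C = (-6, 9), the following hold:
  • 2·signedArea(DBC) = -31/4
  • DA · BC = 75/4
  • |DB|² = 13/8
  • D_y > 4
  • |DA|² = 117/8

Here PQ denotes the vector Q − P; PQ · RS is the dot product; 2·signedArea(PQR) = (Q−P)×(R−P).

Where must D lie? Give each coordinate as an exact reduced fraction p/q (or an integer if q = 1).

D = (-3/4, 17/4)

1. D_x = -3/4  [2·signedArea(DBC) = -31/4 ∩ DA · BC = 75/4]
2. D_y = 17/4  [2·signedArea(DBC) = -31/4 ∩ DA · BC = 75/4]
   → D = (-3/4, 17/4)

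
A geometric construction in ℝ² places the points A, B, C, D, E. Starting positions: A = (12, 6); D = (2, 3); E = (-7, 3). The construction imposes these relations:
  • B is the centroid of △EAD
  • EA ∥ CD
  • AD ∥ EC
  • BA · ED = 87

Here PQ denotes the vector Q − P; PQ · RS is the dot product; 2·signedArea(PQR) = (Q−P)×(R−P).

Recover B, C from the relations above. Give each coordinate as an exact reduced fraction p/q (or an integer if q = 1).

1. B_x = 7/3  [B is the centroid of △EAD]
2. B_y = 4  [B is the centroid of △EAD]
   → B = (7/3, 4)
3. C_x = -17  [EA ∥ CD ∩ AD ∥ EC]
4. C_y = 0  [EA ∥ CD ∩ AD ∥ EC]
   → C = (-17, 0)

B = (7/3, 4)
C = (-17, 0)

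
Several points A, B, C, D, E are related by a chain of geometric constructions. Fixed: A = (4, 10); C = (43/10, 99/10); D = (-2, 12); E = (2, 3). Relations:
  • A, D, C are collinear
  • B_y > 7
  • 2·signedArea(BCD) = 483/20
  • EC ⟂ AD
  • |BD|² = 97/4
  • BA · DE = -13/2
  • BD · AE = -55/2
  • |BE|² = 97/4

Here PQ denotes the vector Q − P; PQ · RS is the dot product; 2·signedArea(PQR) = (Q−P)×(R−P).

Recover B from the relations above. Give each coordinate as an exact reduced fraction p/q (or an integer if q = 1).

B = (0, 15/2)

1. B_x = 0  [BD · AE = -55/2 ∩ BA · DE = -13/2]
2. B_y = 15/2  [BD · AE = -55/2 ∩ BA · DE = -13/2]
   → B = (0, 15/2)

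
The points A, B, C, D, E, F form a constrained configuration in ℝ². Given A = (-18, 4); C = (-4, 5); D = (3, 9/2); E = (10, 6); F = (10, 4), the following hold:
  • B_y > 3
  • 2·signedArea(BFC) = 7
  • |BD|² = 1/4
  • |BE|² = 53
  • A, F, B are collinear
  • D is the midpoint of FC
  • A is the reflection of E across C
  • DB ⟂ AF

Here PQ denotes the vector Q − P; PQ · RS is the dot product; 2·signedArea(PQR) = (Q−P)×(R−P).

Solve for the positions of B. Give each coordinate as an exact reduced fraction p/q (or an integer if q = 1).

1. B_x = 3  [A, F, B are collinear ∩ DB ⟂ AF]
2. B_y = 4  [A, F, B are collinear ∩ DB ⟂ AF]
   → B = (3, 4)

B = (3, 4)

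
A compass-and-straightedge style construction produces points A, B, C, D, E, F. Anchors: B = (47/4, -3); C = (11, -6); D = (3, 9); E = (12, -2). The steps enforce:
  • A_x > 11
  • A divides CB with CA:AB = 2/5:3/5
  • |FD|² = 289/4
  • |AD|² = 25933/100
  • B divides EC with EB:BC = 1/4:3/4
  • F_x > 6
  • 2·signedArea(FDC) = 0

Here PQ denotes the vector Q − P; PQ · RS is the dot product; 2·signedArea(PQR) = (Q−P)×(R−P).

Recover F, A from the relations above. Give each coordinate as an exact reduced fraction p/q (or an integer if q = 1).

1. F_x = 7  [line 15·x + 8·y + -117 = 0 ∩ |FD|² = 289/4]
2. F_y = 3/2  [line 15·x + 8·y + -117 = 0 ∩ |FD|² = 289/4]
   → F = (7, 3/2)
3. A_x = 113/10  [A divides CB with CA:AB = 2/5:3/5]
4. A_y = -24/5  [A divides CB with CA:AB = 2/5:3/5]
   → A = (113/10, -24/5)

A = (113/10, -24/5)
F = (7, 3/2)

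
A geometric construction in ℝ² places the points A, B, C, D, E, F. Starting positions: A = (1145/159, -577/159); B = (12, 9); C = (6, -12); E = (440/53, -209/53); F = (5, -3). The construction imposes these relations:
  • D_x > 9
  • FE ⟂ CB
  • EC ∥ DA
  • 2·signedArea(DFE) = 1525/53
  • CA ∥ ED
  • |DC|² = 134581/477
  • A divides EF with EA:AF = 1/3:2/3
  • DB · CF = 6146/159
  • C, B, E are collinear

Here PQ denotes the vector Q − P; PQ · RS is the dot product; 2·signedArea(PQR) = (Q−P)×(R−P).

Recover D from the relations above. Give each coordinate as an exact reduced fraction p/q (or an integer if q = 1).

1. D_x = 1511/159  [EC ∥ DA ∩ CA ∥ ED]
2. D_y = 704/159  [EC ∥ DA ∩ CA ∥ ED]
   → D = (1511/159, 704/159)

D = (1511/159, 704/159)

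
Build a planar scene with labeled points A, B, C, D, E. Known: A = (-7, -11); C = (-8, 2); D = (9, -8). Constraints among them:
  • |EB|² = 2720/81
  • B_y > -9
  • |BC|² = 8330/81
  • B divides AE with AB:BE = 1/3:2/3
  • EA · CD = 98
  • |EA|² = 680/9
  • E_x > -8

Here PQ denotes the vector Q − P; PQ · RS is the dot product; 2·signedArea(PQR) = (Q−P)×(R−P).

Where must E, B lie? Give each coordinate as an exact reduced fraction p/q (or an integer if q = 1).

1. E_x = -23/3  [line -17·x + 10·y + -107 = 0 ∩ |EA|² = 680/9]
2. E_y = -7/3  [line -17·x + 10·y + -107 = 0 ∩ |EA|² = 680/9]
   → E = (-23/3, -7/3)
3. B_x = -65/9  [B divides AE with AB:BE = 1/3:2/3]
4. B_y = -73/9  [B divides AE with AB:BE = 1/3:2/3]
   → B = (-65/9, -73/9)

B = (-65/9, -73/9)
E = (-23/3, -7/3)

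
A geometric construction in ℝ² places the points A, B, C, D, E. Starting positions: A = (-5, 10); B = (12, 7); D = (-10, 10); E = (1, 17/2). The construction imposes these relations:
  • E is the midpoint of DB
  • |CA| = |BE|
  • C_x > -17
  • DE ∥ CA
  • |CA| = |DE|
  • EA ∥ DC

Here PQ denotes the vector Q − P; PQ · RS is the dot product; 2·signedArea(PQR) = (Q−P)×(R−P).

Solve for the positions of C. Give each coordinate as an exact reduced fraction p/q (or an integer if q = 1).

1. C_x = -16  [DE ∥ CA ∩ EA ∥ DC]
2. C_y = 23/2  [DE ∥ CA ∩ EA ∥ DC]
   → C = (-16, 23/2)

C = (-16, 23/2)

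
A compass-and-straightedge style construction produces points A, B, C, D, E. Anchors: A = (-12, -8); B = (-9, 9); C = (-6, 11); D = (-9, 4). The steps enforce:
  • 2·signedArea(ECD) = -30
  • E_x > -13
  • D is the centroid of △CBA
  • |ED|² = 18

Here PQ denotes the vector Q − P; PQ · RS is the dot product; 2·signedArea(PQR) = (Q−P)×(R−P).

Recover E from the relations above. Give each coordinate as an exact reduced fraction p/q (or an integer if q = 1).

E = (-12, 7)

1. E_x = -12  [line 7·x + -3·y + 105 = 0 ∩ |ED|² = 18]
2. E_y = 7  [line 7·x + -3·y + 105 = 0 ∩ |ED|² = 18]
   → E = (-12, 7)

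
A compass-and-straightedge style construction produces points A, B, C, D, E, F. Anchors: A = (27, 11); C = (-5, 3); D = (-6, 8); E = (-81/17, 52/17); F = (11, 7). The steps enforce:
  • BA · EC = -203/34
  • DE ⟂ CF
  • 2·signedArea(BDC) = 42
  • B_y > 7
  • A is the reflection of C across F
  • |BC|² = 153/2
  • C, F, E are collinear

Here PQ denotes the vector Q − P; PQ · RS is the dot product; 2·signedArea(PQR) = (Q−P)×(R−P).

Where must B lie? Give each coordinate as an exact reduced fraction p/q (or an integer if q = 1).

B = (5/2, 15/2)

1. B_x = 5/2  [2·signedArea(BDC) = 42 ∩ BA · EC = -203/34]
2. B_y = 15/2  [2·signedArea(BDC) = 42 ∩ BA · EC = -203/34]
   → B = (5/2, 15/2)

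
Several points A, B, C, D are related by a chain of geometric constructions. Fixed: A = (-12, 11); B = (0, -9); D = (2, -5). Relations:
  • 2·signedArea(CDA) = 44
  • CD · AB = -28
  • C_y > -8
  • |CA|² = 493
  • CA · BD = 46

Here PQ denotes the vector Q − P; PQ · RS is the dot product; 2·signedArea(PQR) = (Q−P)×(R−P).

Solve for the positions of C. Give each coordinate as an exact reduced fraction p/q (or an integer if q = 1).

1. C_x = 1  [CD · AB = -28 ∩ CA · BD = 46]
2. C_y = -7  [CD · AB = -28 ∩ CA · BD = 46]
   → C = (1, -7)

C = (1, -7)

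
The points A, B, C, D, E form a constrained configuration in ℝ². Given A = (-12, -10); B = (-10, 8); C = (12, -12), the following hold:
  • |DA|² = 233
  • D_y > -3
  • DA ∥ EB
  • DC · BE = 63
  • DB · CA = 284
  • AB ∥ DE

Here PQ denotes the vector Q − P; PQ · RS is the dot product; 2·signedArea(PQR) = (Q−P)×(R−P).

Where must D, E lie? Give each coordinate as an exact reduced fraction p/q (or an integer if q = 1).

1. D_x = 1  [line 24·x + -2·y + -28 = 0 ∩ |DA|² = 233]
2. D_y = -2  [line 24·x + -2·y + -28 = 0 ∩ |DA|² = 233]
   → D = (1, -2)
3. E_x = 3  [DC · BE = 63 ∩ DA ∥ EB]
4. E_y = 16  [DC · BE = 63 ∩ DA ∥ EB]
   → E = (3, 16)

D = (1, -2)
E = (3, 16)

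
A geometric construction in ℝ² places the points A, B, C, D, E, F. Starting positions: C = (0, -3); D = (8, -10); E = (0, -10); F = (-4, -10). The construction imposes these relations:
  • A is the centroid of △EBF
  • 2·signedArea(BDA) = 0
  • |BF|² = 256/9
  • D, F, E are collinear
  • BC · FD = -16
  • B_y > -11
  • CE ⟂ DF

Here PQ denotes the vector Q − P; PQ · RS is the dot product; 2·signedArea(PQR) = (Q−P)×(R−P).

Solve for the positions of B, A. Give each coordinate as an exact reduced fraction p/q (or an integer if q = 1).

1. B_x = 4/3  [BC · FD = -16]
2. B_y = -10  [|BF|² = 256/9]
   → B = (4/3, -10)
3. A_x = -8/9  [2·signedArea(BDA) = 0 ∩ A is the centroid of △EBF]
4. A_y = -10  [2·signedArea(BDA) = 0 ∩ A is the centroid of △EBF]
   → A = (-8/9, -10)

A = (-8/9, -10)
B = (4/3, -10)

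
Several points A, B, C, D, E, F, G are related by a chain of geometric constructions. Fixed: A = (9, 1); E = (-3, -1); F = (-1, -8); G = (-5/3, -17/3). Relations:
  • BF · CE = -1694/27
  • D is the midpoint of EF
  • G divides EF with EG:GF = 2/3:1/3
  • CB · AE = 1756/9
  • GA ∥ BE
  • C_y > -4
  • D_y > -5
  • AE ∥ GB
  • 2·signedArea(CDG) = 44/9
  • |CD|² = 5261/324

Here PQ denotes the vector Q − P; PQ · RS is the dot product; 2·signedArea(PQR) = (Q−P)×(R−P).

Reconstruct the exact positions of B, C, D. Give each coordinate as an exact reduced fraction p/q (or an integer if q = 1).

B = (-41/3, -23/3)
C = (17/9, -31/9)
D = (-2, -9/2)

1. B_x = -41/3  [GA ∥ BE ∩ AE ∥ GB]
2. B_y = -23/3  [GA ∥ BE ∩ AE ∥ GB]
   → B = (-41/3, -23/3)
3. C_x = 17/9  [CB · AE = 1756/9 ∩ BF · CE = -1694/27]
4. C_y = -31/9  [CB · AE = 1756/9 ∩ BF · CE = -1694/27]
   → C = (17/9, -31/9)
5. D_x = -2  [2·signedArea(CDG) = 44/9 ∩ D is the midpoint of EF]
6. D_y = -9/2  [2·signedArea(CDG) = 44/9 ∩ D is the midpoint of EF]
   → D = (-2, -9/2)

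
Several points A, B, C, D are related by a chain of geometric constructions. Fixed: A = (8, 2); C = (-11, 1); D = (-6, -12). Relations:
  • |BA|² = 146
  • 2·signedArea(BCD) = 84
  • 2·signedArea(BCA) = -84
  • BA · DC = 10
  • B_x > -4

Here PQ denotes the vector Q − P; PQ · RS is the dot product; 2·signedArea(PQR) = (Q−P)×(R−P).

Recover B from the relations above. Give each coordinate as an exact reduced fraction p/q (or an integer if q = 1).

B = (-3, -3)

1. B_x = -3  [2·signedArea(BCA) = -84 ∩ BA · DC = 10]
2. B_y = -3  [2·signedArea(BCA) = -84 ∩ BA · DC = 10]
   → B = (-3, -3)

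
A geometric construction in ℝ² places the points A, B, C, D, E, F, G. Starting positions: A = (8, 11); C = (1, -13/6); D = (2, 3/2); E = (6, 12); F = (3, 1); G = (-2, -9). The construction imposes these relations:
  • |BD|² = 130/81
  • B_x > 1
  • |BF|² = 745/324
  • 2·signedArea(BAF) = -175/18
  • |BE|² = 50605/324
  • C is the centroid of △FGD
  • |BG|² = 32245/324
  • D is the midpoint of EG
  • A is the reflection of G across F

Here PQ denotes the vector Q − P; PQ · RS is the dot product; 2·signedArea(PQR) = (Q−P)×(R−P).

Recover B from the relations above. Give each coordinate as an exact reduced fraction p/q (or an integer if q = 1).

B = (5/3, 5/18)

1. B_x = 5/3  [line 10·x + -5·y + -275/18 = 0 ∩ |BG|² = 32245/324]
2. B_y = 5/18  [line 10·x + -5·y + -275/18 = 0 ∩ |BG|² = 32245/324]
   → B = (5/3, 5/18)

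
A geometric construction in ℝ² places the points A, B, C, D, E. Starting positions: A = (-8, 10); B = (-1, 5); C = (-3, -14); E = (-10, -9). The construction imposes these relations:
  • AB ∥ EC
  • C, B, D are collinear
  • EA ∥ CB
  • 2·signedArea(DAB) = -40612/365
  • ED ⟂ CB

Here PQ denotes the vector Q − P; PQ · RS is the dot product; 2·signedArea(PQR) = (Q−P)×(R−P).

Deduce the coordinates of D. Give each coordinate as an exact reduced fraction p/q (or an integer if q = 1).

1. D_x = -933/365  [C, B, D are collinear ∩ ED ⟂ CB]
2. D_y = -3571/365  [C, B, D are collinear ∩ ED ⟂ CB]
   → D = (-933/365, -3571/365)

D = (-933/365, -3571/365)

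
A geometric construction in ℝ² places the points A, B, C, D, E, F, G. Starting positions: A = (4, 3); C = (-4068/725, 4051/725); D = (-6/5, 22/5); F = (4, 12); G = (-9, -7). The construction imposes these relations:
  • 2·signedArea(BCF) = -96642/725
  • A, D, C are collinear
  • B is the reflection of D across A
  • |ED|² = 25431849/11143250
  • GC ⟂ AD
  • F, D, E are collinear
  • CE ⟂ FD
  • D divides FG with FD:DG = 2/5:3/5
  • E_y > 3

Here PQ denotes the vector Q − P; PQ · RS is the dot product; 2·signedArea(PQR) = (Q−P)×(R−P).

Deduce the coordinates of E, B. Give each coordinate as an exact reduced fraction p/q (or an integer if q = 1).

1. E_x = -157779/76850  [F, D, E are collinear ∩ CE ⟂ FD]
2. E_y = 242323/76850  [F, D, E are collinear ∩ CE ⟂ FD]
   → E = (-157779/76850, 242323/76850)
3. B_x = 46/5  [B is the reflection of D across A]
4. B_y = 8/5  [B is the reflection of D across A]
   → B = (46/5, 8/5)

B = (46/5, 8/5)
E = (-157779/76850, 242323/76850)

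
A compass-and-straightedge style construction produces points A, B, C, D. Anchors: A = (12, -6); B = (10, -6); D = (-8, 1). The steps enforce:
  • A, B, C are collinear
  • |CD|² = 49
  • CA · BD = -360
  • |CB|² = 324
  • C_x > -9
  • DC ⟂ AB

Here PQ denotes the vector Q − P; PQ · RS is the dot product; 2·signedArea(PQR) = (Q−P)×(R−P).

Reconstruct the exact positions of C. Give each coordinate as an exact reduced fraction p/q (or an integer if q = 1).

C = (-8, -6)

1. C_x = -8  [A, B, C are collinear ∩ DC ⟂ AB]
2. C_y = -6  [A, B, C are collinear ∩ DC ⟂ AB]
   → C = (-8, -6)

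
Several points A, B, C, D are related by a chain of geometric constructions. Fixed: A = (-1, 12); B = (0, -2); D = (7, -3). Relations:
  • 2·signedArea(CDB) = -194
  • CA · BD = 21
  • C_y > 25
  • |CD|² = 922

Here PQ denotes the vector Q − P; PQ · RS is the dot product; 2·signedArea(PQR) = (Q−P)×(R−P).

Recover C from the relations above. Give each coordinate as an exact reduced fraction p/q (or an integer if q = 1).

C = (-2, 26)

1. C_x = -2  [2·signedArea(CDB) = -194 ∩ CA · BD = 21]
2. C_y = 26  [2·signedArea(CDB) = -194 ∩ CA · BD = 21]
   → C = (-2, 26)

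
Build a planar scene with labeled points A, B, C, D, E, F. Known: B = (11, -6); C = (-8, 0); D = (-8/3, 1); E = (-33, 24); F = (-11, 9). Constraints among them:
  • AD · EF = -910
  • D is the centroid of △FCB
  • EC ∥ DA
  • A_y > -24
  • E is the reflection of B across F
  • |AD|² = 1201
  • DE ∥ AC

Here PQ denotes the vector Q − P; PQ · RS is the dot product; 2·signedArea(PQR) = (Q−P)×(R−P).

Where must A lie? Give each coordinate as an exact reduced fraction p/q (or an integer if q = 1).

1. A_x = 67/3  [DE ∥ AC ∩ EC ∥ DA]
2. A_y = -23  [DE ∥ AC ∩ EC ∥ DA]
   → A = (67/3, -23)

A = (67/3, -23)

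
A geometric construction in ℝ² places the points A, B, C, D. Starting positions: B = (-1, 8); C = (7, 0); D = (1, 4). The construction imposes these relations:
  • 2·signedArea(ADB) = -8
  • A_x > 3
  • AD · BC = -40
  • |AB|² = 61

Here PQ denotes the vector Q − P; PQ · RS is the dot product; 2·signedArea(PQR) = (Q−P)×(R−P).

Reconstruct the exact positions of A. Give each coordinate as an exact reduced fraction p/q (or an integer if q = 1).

A = (4, 2)

1. A_x = 4  [2·signedArea(ADB) = -8 ∩ AD · BC = -40]
2. A_y = 2  [2·signedArea(ADB) = -8 ∩ AD · BC = -40]
   → A = (4, 2)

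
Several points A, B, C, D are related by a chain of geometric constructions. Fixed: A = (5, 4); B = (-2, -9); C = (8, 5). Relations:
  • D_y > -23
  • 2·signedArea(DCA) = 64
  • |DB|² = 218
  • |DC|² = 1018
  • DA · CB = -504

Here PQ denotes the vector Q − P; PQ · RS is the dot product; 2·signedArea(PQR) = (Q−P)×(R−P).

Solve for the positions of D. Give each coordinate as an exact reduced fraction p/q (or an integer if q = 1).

D = (-9, -22)

1. D_x = -9  [2·signedArea(DCA) = 64 ∩ DA · CB = -504]
2. D_y = -22  [2·signedArea(DCA) = 64 ∩ DA · CB = -504]
   → D = (-9, -22)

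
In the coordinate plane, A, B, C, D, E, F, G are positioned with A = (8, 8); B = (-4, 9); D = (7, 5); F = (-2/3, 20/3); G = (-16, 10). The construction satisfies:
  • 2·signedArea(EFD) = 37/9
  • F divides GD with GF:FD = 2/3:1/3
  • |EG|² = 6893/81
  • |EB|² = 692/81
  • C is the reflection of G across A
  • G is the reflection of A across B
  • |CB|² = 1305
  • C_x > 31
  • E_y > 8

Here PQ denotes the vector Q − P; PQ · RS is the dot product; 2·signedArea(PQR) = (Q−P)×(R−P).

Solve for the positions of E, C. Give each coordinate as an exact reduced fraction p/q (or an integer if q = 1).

C = (32, 6)
E = (-62/9, 77/9)

1. E_x = -62/9  [line 5/3·x + 23/3·y + -487/9 = 0 ∩ |EB|² = 692/81]
2. E_y = 77/9  [line 5/3·x + 23/3·y + -487/9 = 0 ∩ |EB|² = 692/81]
   → E = (-62/9, 77/9)
3. C_x = 32  [C is the reflection of G across A]
4. C_y = 6  [C is the reflection of G across A]
   → C = (32, 6)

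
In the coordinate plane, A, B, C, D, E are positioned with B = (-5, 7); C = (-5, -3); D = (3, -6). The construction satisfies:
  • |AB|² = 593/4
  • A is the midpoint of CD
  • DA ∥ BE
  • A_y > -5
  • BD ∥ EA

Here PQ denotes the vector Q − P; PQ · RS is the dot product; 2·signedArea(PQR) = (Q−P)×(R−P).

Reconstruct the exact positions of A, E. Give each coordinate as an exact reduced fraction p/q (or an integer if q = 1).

1. A_x = -1  [A is the midpoint of CD]
2. A_y = -9/2  [A is the midpoint of CD]
   → A = (-1, -9/2)
3. E_x = -9  [BD ∥ EA ∩ DA ∥ BE]
4. E_y = 17/2  [BD ∥ EA ∩ DA ∥ BE]
   → E = (-9, 17/2)

A = (-1, -9/2)
E = (-9, 17/2)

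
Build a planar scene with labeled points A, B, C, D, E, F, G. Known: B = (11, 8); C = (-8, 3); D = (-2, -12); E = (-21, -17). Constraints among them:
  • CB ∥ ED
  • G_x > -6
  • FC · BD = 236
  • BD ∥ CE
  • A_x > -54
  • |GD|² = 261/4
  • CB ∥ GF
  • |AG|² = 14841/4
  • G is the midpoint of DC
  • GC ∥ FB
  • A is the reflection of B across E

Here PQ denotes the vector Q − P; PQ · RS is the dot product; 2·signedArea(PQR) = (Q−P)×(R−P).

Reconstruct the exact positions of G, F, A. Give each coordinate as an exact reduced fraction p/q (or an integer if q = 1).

A = (-53, -42)
F = (14, 1/2)
G = (-5, -9/2)

1. G_x = -5  [G is the midpoint of DC]
2. G_y = -9/2  [G is the midpoint of DC]
   → G = (-5, -9/2)
3. F_x = 14  [GC ∥ FB ∩ CB ∥ GF]
4. F_y = 1/2  [GC ∥ FB ∩ CB ∥ GF]
   → F = (14, 1/2)
5. A_x = -53  [A is the reflection of B across E]
6. A_y = -42  [A is the reflection of B across E]
   → A = (-53, -42)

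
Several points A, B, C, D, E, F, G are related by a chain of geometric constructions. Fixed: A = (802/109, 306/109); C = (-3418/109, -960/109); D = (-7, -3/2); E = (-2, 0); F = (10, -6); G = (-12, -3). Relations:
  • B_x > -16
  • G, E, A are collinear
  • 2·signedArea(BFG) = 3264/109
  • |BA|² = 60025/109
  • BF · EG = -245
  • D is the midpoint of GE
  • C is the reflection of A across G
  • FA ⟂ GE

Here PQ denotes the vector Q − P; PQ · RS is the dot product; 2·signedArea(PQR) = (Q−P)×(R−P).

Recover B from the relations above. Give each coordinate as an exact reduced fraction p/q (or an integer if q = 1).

1. B_x = -1648/109  [2·signedArea(BFG) = 3264/109 ∩ BF · EG = -245]
2. B_y = -429/109  [2·signedArea(BFG) = 3264/109 ∩ BF · EG = -245]
   → B = (-1648/109, -429/109)

B = (-1648/109, -429/109)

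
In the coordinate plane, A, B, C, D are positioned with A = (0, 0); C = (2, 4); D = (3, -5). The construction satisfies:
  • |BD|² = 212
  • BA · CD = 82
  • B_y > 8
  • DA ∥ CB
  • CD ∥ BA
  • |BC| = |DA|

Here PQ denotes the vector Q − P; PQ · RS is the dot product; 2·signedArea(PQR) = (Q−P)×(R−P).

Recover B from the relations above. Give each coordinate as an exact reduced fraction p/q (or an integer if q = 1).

B = (-1, 9)

1. B_x = -1  [CD ∥ BA ∩ DA ∥ CB]
2. B_y = 9  [CD ∥ BA ∩ DA ∥ CB]
   → B = (-1, 9)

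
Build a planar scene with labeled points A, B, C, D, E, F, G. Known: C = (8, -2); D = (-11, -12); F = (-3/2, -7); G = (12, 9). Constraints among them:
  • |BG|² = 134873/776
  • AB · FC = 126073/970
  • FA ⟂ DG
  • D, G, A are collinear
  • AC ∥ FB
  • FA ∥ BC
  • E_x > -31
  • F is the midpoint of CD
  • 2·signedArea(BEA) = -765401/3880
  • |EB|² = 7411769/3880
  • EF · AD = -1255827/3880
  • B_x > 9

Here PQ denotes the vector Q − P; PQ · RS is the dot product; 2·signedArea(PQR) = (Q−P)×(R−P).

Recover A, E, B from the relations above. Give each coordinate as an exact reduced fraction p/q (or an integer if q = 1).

1. A_x = -6459/1940  [D, G, A are collinear ∩ FA ⟂ DG]
2. A_y = -9693/1940  [D, G, A are collinear ∩ FA ⟂ DG]
   → A = (-6459/1940, -9693/1940)
3. B_x = 19069/1940  [FA ∥ BC ∩ AC ∥ FB]
4. B_y = -7767/1940  [FA ∥ BC ∩ AC ∥ FB]
   → B = (19069/1940, -7767/1940)
5. E_x = -30  [EF · AD = -1255827/3880 ∩ 2·signedArea(BEA) = -765401/3880]
6. E_y = -22  [EF · AD = -1255827/3880 ∩ 2·signedArea(BEA) = -765401/3880]
   → E = (-30, -22)

A = (-6459/1940, -9693/1940)
B = (19069/1940, -7767/1940)
E = (-30, -22)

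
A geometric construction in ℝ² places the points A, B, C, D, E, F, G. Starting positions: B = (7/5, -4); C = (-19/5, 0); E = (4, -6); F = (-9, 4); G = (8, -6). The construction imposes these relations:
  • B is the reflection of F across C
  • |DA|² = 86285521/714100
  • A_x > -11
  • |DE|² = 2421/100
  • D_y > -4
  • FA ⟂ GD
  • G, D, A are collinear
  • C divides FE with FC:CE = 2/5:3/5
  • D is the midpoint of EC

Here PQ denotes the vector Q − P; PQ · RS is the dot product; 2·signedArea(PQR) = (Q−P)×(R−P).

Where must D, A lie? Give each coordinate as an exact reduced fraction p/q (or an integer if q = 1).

1. D_x = 1/10  [D is the midpoint of EC]
2. D_y = -3  [D is the midpoint of EC]
   → D = (1/10, -3)
3. A_x = -72669/7141  [G, D, A are collinear ∩ FA ⟂ GD]
4. A_y = 6444/7141  [G, D, A are collinear ∩ FA ⟂ GD]
   → A = (-72669/7141, 6444/7141)

A = (-72669/7141, 6444/7141)
D = (1/10, -3)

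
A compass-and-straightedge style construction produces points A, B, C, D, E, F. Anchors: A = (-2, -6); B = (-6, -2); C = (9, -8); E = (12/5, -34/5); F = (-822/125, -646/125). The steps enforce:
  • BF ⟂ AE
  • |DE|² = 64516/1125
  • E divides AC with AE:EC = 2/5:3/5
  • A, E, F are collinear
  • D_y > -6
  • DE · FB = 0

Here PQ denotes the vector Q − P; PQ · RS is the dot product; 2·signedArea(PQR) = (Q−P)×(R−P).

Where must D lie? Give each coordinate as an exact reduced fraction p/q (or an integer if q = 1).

1. D_x = -1894/375  [line -72/125·x + -396/125·y + -504/25 = 0 ∩ |DE|² = 64516/1125]
2. D_y = -2042/375  [line -72/125·x + -396/125·y + -504/25 = 0 ∩ |DE|² = 64516/1125]
   → D = (-1894/375, -2042/375)

D = (-1894/375, -2042/375)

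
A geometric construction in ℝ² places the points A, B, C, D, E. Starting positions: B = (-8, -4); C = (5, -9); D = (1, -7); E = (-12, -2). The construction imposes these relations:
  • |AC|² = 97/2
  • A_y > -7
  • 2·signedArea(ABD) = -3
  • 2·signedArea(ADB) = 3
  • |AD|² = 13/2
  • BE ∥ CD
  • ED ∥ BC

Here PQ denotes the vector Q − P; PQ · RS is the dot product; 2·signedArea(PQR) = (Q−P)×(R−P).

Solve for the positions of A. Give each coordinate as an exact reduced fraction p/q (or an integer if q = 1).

A = (-3/2, -13/2)

1. A_x = -3/2  [line -3·x + -9·y + -63 = 0 ∩ |AD|² = 13/2]
2. A_y = -13/2  [line -3·x + -9·y + -63 = 0 ∩ |AD|² = 13/2]
   → A = (-3/2, -13/2)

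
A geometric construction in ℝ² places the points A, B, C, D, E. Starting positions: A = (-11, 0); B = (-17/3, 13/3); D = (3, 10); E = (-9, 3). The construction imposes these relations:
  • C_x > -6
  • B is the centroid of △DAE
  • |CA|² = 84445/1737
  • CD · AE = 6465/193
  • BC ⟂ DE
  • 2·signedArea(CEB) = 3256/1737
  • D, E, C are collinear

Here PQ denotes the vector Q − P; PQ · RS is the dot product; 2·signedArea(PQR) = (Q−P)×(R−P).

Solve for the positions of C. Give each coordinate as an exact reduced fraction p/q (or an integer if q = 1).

1. C_x = -1145/193  [D, E, C are collinear ∩ BC ⟂ DE]
2. C_y = 2773/579  [D, E, C are collinear ∩ BC ⟂ DE]
   → C = (-1145/193, 2773/579)

C = (-1145/193, 2773/579)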